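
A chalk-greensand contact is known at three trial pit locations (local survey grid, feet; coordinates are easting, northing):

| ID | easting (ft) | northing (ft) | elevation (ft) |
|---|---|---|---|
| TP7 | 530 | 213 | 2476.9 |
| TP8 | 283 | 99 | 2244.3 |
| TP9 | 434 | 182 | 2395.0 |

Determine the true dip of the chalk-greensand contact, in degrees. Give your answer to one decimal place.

Let the plane be z = a·easting + b·northing + c.
TP8−TP7: −247a − 114b = −232.6;  TP9−TP7: −96a − 31b = −81.9.
Solving gives a = 0.64679, b = 0.63897.
Gradient magnitude |∇z| = √(a² + b²) = √(0.41834 + 0.40828) = 0.90919.
True dip = arctan(0.90919) = 42.3°, dipping toward SW (azimuth ≈ 225°).

42.3°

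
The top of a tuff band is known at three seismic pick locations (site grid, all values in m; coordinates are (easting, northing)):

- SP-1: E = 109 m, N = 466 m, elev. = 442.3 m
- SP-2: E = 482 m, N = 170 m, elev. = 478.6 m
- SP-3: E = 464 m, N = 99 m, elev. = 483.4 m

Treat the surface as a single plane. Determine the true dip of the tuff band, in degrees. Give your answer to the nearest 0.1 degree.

4.9°

Two edge vectors: SP-1→SP-2 = (373, -296, 36.3), SP-1→SP-3 = (355, -367, 41.1).
Normal n = (SP-1→SP-2) × (SP-1→SP-3) = (1156.5, -2443.8, -31811).
So ∂z/∂E = −n_x/n_z = 0.03636 and ∂z/∂N = −n_y/n_z = −0.07682.
Gradient magnitude |∇z| = √(a² + b²) = √(0.00132 + 0.00590) = 0.08499.
True dip = arctan(0.08499) = 4.9°, dipping toward NNW (azimuth ≈ 335°).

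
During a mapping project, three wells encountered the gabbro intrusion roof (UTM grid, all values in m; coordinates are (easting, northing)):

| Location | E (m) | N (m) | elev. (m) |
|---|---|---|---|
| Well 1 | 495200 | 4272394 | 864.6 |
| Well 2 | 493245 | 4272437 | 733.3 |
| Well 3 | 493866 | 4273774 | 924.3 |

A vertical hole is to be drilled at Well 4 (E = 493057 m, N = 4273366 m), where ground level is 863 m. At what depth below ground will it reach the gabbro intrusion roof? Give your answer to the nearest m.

40 m

Two edge vectors: Well 1→Well 2 = (-1955, 43, -131.3), Well 1→Well 3 = (-1334, 1380, 59.7).
Normal n = (Well 1→Well 2) × (Well 1→Well 3) = (183761.1, 291867.7, -2640538).
So ∂z/∂E = −n_x/n_z = 0.06959230 and ∂z/∂N = −n_y/n_z = 0.11053342.
Intercept c from Well 1: 864.6 − 34462.10 − 472242.33 = −505839.83.
At (493057, 4273366): z_contact = 34313.0 + 472349.8 − 505839.83 = 822.9 m.
Depth below ground = 863 − 822.9 = 40 m.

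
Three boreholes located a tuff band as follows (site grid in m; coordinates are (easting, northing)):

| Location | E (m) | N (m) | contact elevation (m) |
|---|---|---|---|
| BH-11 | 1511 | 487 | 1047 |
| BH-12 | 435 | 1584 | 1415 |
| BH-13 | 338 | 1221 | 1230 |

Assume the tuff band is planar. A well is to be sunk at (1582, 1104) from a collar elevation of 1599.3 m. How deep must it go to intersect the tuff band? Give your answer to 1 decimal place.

251.0 m

Let the plane be z = a·E + b·N + c.
BH-12−BH-11: −1076a + 1097b = 368;  BH-13−BH-11: −1173a + 734b = 183.
Solving gives a = 0.139560, b = 0.472349.
Then c = 1047 − a·1511 − b·487 = 606.09.
At (1582, 1104): z_contact = 220.78 + 521.47 + 606.09 = 1348.35 m.
Depth below ground = 1599.3 − 1348.35 = 251.0 m.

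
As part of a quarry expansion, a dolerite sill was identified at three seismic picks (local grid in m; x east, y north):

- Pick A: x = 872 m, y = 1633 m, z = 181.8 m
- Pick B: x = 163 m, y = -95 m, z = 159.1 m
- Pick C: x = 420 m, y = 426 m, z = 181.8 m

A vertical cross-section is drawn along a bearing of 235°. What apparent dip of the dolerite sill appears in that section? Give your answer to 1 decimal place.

Two edge vectors: Pick A→Pick B = (-709, -1728, -22.7), Pick A→Pick C = (-452, -1207, 0).
Normal n = (Pick A→Pick B) × (Pick A→Pick C) = (-27398.9, 10260.4, 74707).
So ∂z/∂x = −n_x/n_z = 0.36675 and ∂z/∂y = −n_y/n_z = −0.13734.
Unit vector along 235° is (sin 235°, cos 235°) = (-0.8192, -0.5736).
Slope in that direction = a·(-0.8192) + b·(-0.5736) = −0.22165.
Apparent dip = arctan|0.22165| = 12.5° (true dip is 21.4°, so apparent ≤ true as expected).

12.5°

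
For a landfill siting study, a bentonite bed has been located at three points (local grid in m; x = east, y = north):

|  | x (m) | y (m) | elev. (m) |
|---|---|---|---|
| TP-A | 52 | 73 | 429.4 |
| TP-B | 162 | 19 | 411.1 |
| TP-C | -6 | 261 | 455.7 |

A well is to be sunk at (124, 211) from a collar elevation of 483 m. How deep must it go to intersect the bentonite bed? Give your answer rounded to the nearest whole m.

Two edge vectors: TP-A→TP-B = (110, -54, -18.3), TP-A→TP-C = (-58, 188, 26.3).
Normal n = (TP-A→TP-B) × (TP-A→TP-C) = (2020.2, -1831.6, 17548).
So ∂z/∂x = −n_x/n_z = −0.11512 and ∂z/∂y = −n_y/n_z = 0.10438.
Intercept c from TP-A: 429.4 + 5.99 − 7.62 = 427.77.
At (124, 211): z_contact = −14.3 + 22.0 + 427.77 = 435.5 m.
Depth below ground = 483 − 435.5 = 47 m.

47 m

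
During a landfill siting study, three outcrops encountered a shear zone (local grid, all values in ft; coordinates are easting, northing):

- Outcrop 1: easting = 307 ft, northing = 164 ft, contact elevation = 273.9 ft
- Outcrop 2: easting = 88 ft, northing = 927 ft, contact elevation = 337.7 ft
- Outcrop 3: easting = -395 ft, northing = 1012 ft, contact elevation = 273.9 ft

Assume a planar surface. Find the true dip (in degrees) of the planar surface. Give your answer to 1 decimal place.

11.3°

Two edge vectors: Outcrop 1→Outcrop 2 = (-219, 763, 63.8), Outcrop 1→Outcrop 3 = (-702, 848, 0).
Normal n = (Outcrop 1→Outcrop 2) × (Outcrop 1→Outcrop 3) = (-54102.4, -44787.6, 349914).
So ∂z/∂easting = −n_x/n_z = 0.15462 and ∂z/∂northing = −n_y/n_z = 0.12800.
Gradient magnitude |∇z| = √(a² + b²) = √(0.02391 + 0.01638) = 0.20072.
True dip = arctan(0.20072) = 11.3°, dipping toward SW (azimuth ≈ 230°).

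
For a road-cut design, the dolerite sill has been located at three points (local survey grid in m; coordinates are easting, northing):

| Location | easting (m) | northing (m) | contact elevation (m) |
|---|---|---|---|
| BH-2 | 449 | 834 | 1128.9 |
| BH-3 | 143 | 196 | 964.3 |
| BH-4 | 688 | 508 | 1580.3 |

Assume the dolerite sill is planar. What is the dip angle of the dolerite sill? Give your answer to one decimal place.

Two edge vectors: BH-2→BH-3 = (-306, -638, -164.6), BH-2→BH-4 = (239, -326, 451.4).
Normal n = (BH-2→BH-3) × (BH-2→BH-4) = (-341652.8, 98789, 252238).
So ∂z/∂easting = −n_x/n_z = 1.35449 and ∂z/∂northing = −n_y/n_z = −0.39165.
Gradient magnitude |∇z| = √(a² + b²) = √(1.83463 + 0.15339) = 1.40997.
True dip = arctan(1.40997) = 54.7°, dipping toward WNW (azimuth ≈ 286°).

54.7°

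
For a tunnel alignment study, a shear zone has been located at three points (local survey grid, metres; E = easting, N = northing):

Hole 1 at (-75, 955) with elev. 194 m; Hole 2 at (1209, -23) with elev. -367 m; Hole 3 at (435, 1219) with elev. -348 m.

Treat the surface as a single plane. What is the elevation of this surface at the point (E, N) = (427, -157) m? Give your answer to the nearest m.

Let the plane be z = a·E + b·N + c.
Hole 2−Hole 1: 1284a − 978b = −561;  Hole 3−Hole 1: 510a + 264b = −542.
Solving gives a = −0.80952, b = −0.48919.
Then c = 194 − a·-75 − b·955 = 600.46.
At (427, -157): z = −345.7 + 76.8 + 600.46 = 331.6 m.

332 m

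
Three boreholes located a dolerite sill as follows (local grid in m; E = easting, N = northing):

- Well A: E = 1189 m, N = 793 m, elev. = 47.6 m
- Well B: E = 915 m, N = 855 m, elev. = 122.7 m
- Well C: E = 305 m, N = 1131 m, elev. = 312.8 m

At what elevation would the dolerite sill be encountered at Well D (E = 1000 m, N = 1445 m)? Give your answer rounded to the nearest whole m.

Let the plane be z = a·E + b·N + c.
Well B−Well A: −274a + 62b = 75.1;  Well C−Well A: −884a + 338b = 265.2.
Solving gives a = −0.23652, b = 0.16602.
Then c = 47.6 − a·1189 − b·793 = 197.16.
At (1000, 1445): z = −236.5 + 239.9 + 197.16 = 200.6 m.

201 m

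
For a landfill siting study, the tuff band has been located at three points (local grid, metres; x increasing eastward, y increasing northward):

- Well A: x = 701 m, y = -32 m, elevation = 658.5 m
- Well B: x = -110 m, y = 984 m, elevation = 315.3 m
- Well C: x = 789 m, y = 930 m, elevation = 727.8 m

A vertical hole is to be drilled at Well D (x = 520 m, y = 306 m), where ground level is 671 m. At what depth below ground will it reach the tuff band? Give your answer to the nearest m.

Two edge vectors: Well A→Well B = (-811, 1016, -343.2), Well A→Well C = (88, 962, 69.3).
Normal n = (Well A→Well B) × (Well A→Well C) = (400567.2, 26000.7, -869590).
So ∂z/∂x = −n_x/n_z = 0.46064 and ∂z/∂y = −n_y/n_z = 0.02990.
Intercept c from Well A: 658.5 − 322.91 + 0.96 = 336.55.
At (520, 306): z_contact = 239.5 + 9.1 + 336.55 = 585.2 m.
Depth below ground = 671 − 585.2 = 86 m.

86 m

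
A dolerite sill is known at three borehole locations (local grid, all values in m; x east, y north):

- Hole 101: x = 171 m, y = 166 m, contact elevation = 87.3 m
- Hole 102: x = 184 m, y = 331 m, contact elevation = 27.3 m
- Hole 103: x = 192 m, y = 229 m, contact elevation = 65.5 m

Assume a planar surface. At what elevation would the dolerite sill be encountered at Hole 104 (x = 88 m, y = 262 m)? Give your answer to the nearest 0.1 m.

46.1 m

Let the plane be z = a·x + b·y + c.
Hole 102−Hole 101: 13a + 165b = −60;  Hole 103−Hole 101: 21a + 63b = −21.8.
Solving gives a = 0.06916, b = −0.36909.
Then c = 87.3 − a·171 − b·166 = 136.74.
At (88, 262): z = 6.1 − 96.7 + 136.74 = 46.1 m.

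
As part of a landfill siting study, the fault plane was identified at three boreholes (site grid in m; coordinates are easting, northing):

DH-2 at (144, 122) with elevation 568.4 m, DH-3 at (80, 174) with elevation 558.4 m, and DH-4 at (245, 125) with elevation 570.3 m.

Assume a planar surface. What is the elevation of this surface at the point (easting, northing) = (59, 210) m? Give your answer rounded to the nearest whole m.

Let the plane be z = a·easting + b·northing + c.
DH-3−DH-2: −64a + 52b = −10;  DH-4−DH-2: 101a + 3b = 1.9.
Solving gives a = 0.02366, b = −0.16319.
Then c = 568.4 − a·144 − b·122 = 584.90.
At (59, 210): z = 1.4 − 34.3 + 584.90 = 552.0 m.

552 m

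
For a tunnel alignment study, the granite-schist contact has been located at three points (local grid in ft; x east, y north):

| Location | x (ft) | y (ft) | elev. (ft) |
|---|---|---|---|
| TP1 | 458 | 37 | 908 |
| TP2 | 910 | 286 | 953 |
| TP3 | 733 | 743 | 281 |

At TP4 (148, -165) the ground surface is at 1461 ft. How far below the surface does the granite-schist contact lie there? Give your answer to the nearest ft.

Let the plane be z = a·x + b·y + c.
TP2−TP1: 452a + 249b = 45;  TP3−TP1: 275a + 706b = −627.
Solving gives a = 0.74966, b = −1.18011.
Then c = 908 − a·458 − b·37 = 608.32.
At (148, -165): z_contact = 110.9 + 194.7 + 608.32 = 914.0 ft.
Depth below ground = 1461 − 914.0 = 547 ft.

547 ft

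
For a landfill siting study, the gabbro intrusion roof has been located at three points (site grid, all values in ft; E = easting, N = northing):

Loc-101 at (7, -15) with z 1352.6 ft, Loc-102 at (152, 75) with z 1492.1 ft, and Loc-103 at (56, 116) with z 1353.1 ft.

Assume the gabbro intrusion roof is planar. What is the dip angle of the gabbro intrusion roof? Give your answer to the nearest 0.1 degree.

53.1°

Two edge vectors: Loc-101→Loc-102 = (145, 90, 139.5), Loc-101→Loc-103 = (49, 131, 0.5).
Normal n = (Loc-101→Loc-102) × (Loc-101→Loc-103) = (-18229.5, 6763, 14585).
So ∂z/∂E = −n_x/n_z = 1.24988 and ∂z/∂N = −n_y/n_z = −0.46370.
Gradient magnitude |∇z| = √(a² + b²) = √(1.56220 + 0.21501) = 1.33312.
True dip = arctan(1.33312) = 53.1°, dipping toward WNW (azimuth ≈ 290°).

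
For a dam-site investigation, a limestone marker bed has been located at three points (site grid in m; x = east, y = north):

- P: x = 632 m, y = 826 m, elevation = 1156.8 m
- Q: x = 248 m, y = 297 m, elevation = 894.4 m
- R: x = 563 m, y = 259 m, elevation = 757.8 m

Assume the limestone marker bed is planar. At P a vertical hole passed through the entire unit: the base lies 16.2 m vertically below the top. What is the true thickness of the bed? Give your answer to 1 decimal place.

Let the plane be z = a·x + b·y + c.
Q−P: −384a − 529b = −262.4;  R−P: −69a − 567b = −399.
Solving gives a = −0.34371, b = 0.74553.
|∇z| = √(a²+b²) = 0.82095, so dip δ = arctan(0.82095) = 39.38°.
True thickness = vertical thickness × cos δ = 16.2 × cos 39.38° = 12.5 m.

12.5 m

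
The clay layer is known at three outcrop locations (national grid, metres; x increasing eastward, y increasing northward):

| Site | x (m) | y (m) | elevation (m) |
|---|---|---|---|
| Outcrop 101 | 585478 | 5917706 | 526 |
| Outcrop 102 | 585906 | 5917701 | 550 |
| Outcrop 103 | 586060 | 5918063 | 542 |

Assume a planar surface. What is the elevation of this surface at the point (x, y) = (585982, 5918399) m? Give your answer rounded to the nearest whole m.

522 m

Let the plane be z = a·x + b·y + c.
Outcrop 102−Outcrop 101: 428a − 5b = 24;  Outcrop 103−Outcrop 101: 582a + 357b = 16.
Solving gives a = 0.05554057, b = −0.04572720.
Then c = 526 − a·585478 − b·5917706 = 238608.37.
At (585982, 5918399): z = 32545.8 − 270631.8 + 238608.37 = 522.3 m.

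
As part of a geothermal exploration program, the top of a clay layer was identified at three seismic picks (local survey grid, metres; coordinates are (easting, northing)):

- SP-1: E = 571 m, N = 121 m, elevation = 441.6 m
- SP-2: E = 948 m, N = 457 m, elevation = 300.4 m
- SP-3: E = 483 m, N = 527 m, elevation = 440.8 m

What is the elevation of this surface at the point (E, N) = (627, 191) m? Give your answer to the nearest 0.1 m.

419.2 m

Two edge vectors: SP-1→SP-2 = (377, 336, -141.2), SP-1→SP-3 = (-88, 406, -0.8).
Normal n = (SP-1→SP-2) × (SP-1→SP-3) = (57058.4, 12727.2, 182630).
So ∂z/∂E = −n_x/n_z = −0.31243 and ∂z/∂N = −n_y/n_z = −0.06969.
Intercept c from SP-1: 441.6 + 178.40 + 8.43 = 628.43.
At (627, 191): z = −195.9 − 13.3 + 628.43 = 419.2 m.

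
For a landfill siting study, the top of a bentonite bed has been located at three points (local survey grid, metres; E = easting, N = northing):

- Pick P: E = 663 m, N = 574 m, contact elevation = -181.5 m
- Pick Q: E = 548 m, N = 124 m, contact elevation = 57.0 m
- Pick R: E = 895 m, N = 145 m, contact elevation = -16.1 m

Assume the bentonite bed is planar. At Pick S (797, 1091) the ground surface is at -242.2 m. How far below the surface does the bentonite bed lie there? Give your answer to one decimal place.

Two edge vectors: Pick P→Pick Q = (-115, -450, 238.5), Pick P→Pick R = (232, -429, 165.4).
Normal n = (Pick P→Pick Q) × (Pick P→Pick R) = (27886.5, 74353, 153735).
So ∂z/∂E = −n_x/n_z = −0.181393 and ∂z/∂N = −n_y/n_z = −0.483644.
Intercept c from Pick P: -181.5 + 120.26 + 277.61 = 216.38.
At (797, 1091): z_contact = −144.57 − 527.66 + 216.38 = -455.85 m.
Depth below ground = -242.2 − (-455.85) = 213.7 m.

213.7 m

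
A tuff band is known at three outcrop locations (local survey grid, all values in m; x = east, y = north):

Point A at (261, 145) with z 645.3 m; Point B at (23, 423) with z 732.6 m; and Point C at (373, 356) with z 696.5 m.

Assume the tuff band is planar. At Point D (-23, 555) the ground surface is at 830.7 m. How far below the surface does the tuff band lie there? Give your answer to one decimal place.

60.1 m

Two edge vectors: Point A→Point B = (-238, 278, 87.3), Point A→Point C = (112, 211, 51.2).
Normal n = (Point A→Point B) × (Point A→Point C) = (-4186.7, 21963.2, -81354).
So ∂z/∂x = −n_x/n_z = −0.05146 and ∂z/∂y = −n_y/n_z = 0.26997.
Intercept c from Point A: 645.3 + 13.43 − 39.15 = 619.59.
At (-23, 555): z_contact = 1.18 + 149.83 + 619.59 = 770.60 m.
Depth below ground = 830.7 − 770.60 = 60.1 m.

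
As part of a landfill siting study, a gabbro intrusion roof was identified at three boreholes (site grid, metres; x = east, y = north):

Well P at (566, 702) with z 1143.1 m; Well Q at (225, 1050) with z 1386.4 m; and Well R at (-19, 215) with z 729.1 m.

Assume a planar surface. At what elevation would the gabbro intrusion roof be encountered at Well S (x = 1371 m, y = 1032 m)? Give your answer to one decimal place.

1451.9 m

Let the plane be z = a·x + b·y + c.
Well Q−Well P: −341a + 348b = 243.3;  Well R−Well P: −585a − 487b = −414.
Solving gives a = 0.069214, b = 0.766960.
Then c = 1143.1 − a·566 − b·702 = 565.52.
At (1371, 1032): z = 94.9 + 791.5 + 565.52 = 1451.9 m.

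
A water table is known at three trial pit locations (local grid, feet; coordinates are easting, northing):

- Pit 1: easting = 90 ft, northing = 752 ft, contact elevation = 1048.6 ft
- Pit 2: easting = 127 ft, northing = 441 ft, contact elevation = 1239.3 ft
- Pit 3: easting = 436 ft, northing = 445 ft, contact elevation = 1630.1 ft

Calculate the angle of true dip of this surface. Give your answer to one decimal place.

53.5°

Two edge vectors: Pit 1→Pit 2 = (37, -311, 190.7), Pit 1→Pit 3 = (346, -307, 581.5).
Normal n = (Pit 1→Pit 2) × (Pit 1→Pit 3) = (-122301.6, 44466.7, 96247).
So ∂z/∂easting = −n_x/n_z = 1.27071 and ∂z/∂northing = −n_y/n_z = −0.46201.
Gradient magnitude |∇z| = √(a² + b²) = √(1.61469 + 0.21345) = 1.35209.
True dip = arctan(1.35209) = 53.5°, dipping toward WNW (azimuth ≈ 290°).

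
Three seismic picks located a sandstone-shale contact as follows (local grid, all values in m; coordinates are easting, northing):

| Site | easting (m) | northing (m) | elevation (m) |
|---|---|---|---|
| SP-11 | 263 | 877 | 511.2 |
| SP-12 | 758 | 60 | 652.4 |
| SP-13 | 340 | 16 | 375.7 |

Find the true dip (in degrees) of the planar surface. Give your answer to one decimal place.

34.0°

Let the plane be z = a·easting + b·northing + c.
SP-12−SP-11: 495a − 817b = 141.2;  SP-13−SP-11: 77a − 861b = −135.5.
Solving gives a = 0.63938, b = 0.21456.
Gradient magnitude |∇z| = √(a² + b²) = √(0.40880 + 0.04603) = 0.67442.
True dip = arctan(0.67442) = 34.0°, dipping toward WSW (azimuth ≈ 251°).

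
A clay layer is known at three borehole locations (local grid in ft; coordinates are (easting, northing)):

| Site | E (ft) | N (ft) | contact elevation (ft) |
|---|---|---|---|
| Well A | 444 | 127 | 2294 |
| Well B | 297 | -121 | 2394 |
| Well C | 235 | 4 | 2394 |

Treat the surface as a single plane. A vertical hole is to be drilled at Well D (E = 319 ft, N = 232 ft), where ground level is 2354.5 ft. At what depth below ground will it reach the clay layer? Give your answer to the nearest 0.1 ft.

Let the plane be z = a·E + b·N + c.
Well B−Well A: −147a − 248b = 100;  Well C−Well A: −209a − 123b = 100.
Solving gives a = −0.37036, b = −0.18370.
Then c = 2294 − a·444 − b·127 = 2481.77.
At (319, 232): z_contact = −118.14 − 42.62 + 2481.77 = 2321.01 ft.
Depth below ground = 2354.5 − 2321.01 = 33.5 ft.

33.5 ft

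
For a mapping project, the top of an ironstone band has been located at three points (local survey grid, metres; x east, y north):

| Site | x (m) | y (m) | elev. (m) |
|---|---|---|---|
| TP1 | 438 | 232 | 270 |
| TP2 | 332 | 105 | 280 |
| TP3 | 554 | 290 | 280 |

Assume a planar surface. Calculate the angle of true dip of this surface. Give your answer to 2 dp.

Let the plane be z = a·x + b·y + c.
TP2−TP1: −106a − 127b = 10;  TP3−TP1: 116a + 58b = 10.
Solving gives a = 0.21552, b = −0.25862.
Gradient magnitude |∇z| = √(a² + b²) = √(0.04645 + 0.06688) = 0.33665.
True dip = arctan(0.33665) = 18.61°, dipping toward NW (azimuth ≈ 320°).

18.61°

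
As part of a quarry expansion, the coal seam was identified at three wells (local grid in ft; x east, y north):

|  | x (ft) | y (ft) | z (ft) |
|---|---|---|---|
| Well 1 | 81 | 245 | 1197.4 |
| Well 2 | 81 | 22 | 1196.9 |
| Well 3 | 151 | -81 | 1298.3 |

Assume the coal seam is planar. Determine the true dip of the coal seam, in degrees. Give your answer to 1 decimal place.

55.4°

Let the plane be z = a·x + b·y + c.
Well 2−Well 1: 0a − 223b = −0.5;  Well 3−Well 1: 70a − 326b = 100.9.
Solving gives a = 1.45187, b = 0.00224.
Gradient magnitude |∇z| = √(a² + b²) = √(2.10793 + 0.00001) = 1.45187.
True dip = arctan(1.45187) = 55.4°, dipping toward W (azimuth ≈ 270°).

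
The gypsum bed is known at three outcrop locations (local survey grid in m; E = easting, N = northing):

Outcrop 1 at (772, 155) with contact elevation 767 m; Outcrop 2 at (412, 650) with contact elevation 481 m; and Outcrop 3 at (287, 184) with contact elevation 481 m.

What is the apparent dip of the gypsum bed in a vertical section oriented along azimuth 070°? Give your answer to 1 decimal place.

26.2°

Let the plane be z = a·E + b·N + c.
Outcrop 2−Outcrop 1: −360a + 495b = −286;  Outcrop 3−Outcrop 1: −485a + 29b = −286.
Solving gives a = 0.58038, b = −0.15568.
Unit vector along 070° is (sin 70°, cos 70°) = (0.9397, 0.3420).
Slope in that direction = a·(0.9397) + b·(0.3420) = 0.49213.
Apparent dip = arctan|0.49213| = 26.2° (true dip is 31.0°, so apparent ≤ true as expected).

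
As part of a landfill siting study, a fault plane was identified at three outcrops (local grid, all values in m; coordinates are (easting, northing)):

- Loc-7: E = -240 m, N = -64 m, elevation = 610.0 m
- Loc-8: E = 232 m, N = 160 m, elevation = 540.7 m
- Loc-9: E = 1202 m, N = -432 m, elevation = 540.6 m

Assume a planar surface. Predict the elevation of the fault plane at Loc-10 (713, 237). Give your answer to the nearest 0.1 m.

Let the plane be z = a·E + b·N + c.
Loc-8−Loc-7: 472a + 224b = −69.3;  Loc-9−Loc-7: 1442a − 368b = −69.4.
Solving gives a = −0.082641, b = −0.135239.
Then c = 610 − a·-240 − b·-64 = 581.51.
At (713, 237): z = −58.9 − 32.1 + 581.51 = 490.5 m.

490.5 m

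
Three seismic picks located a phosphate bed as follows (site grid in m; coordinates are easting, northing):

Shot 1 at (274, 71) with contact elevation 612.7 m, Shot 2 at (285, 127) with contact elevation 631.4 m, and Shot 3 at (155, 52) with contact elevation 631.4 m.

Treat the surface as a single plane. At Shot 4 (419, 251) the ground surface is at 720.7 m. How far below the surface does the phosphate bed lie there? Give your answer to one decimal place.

Two edge vectors: Shot 1→Shot 2 = (11, 56, 18.7), Shot 1→Shot 3 = (-119, -19, 18.7).
Normal n = (Shot 1→Shot 2) × (Shot 1→Shot 3) = (1402.5, -2431, 6455).
So ∂z/∂easting = −n_x/n_z = −0.21727 and ∂z/∂northing = −n_y/n_z = 0.37661.
Intercept c from Shot 1: 612.7 + 59.53 − 26.74 = 645.49.
At (419, 251): z_contact = −91.04 + 94.53 + 645.49 = 648.98 m.
Depth below ground = 720.7 − 648.98 = 71.7 m.

71.7 m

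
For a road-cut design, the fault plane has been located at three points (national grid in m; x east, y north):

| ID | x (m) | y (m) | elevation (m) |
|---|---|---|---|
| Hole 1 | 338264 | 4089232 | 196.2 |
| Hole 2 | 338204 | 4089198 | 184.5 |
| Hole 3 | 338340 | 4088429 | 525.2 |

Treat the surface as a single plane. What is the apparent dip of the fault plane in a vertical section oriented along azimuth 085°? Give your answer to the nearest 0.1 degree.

20.4°

Two edge vectors: Hole 1→Hole 2 = (-60, -34, -11.7), Hole 1→Hole 3 = (76, -803, 329).
Normal n = (Hole 1→Hole 2) × (Hole 1→Hole 3) = (-20581.1, 18850.8, 50764).
So ∂z/∂x = −n_x/n_z = 0.40543 and ∂z/∂y = −n_y/n_z = −0.37134.
Unit vector along 085° is (sin 85°, cos 85°) = (0.9962, 0.0872).
Slope in that direction = a·(0.9962) + b·(0.0872) = 0.37152.
Apparent dip = arctan|0.37152| = 20.4° (true dip is 28.8°, so apparent ≤ true as expected).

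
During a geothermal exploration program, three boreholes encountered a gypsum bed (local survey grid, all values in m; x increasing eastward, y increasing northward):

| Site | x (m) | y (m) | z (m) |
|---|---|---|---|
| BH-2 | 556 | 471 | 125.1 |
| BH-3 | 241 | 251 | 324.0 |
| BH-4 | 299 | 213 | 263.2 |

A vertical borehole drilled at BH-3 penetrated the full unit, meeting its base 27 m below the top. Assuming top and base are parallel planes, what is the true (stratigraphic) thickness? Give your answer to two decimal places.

Let the plane be z = a·x + b·y + c.
BH-3−BH-2: −315a − 220b = 198.9;  BH-4−BH-2: −257a − 258b = 138.1.
Solving gives a = −0.84651, b = 0.30796.
|∇z| = √(a²+b²) = 0.90079, so dip δ = arctan(0.90079) = 42.01°.
True thickness = vertical thickness × cos δ = 27 × cos 42.01° = 20.06 m.

20.06 m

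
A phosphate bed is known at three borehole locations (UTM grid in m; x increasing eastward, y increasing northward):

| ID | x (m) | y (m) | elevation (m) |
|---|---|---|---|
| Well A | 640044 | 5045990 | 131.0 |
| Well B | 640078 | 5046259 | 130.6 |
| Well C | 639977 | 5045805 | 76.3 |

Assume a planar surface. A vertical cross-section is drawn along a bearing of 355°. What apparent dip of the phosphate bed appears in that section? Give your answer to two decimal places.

15.11°

Let the plane be z = a·x + b·y + c.
Well B−Well A: 34a + 269b = −0.4;  Well C−Well A: −67a − 185b = −54.7.
Solving gives a = 1.26040, b = −0.16079.
Unit vector along 355° is (sin 355°, cos 355°) = (-0.0872, 0.9962).
Slope in that direction = a·(-0.0872) + b·(0.9962) = −0.27003.
Apparent dip = arctan|0.27003| = 15.11° (true dip is 51.8°, so apparent ≤ true as expected).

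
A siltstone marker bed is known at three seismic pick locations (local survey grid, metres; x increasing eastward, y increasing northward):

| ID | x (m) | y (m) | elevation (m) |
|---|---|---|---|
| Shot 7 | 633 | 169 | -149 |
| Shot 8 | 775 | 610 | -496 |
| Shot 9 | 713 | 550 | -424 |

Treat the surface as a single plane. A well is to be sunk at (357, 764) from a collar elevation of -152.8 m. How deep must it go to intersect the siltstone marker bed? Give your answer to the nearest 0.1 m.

192.8 m

Two edge vectors: Shot 7→Shot 8 = (142, 441, -347), Shot 7→Shot 9 = (80, 381, -275).
Normal n = (Shot 7→Shot 8) × (Shot 7→Shot 9) = (10932, 11290, 18822).
So ∂z/∂x = −n_x/n_z = −0.58081 and ∂z/∂y = −n_y/n_z = −0.59983.
Intercept c from Shot 7: -149 + 367.65 + 101.37 = 320.02.
At (357, 764): z_contact = −207.35 − 458.27 + 320.02 = -345.60 m.
Depth below ground = -152.8 − (-345.60) = 192.8 m.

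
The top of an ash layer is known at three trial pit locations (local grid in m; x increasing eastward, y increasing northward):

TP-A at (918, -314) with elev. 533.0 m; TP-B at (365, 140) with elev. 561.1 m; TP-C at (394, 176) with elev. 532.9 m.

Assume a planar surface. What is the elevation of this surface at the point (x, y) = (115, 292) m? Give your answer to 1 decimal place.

Let the plane be z = a·x + b·y + c.
TP-B−TP-A: −553a + 454b = 28.1;  TP-C−TP-A: −524a + 490b = −0.1.
Solving gives a = −0.41768, b = −0.44687.
Then c = 533 − a·918 − b·-314 = 776.12.
At (115, 292): z = −48.0 − 130.5 + 776.12 = 597.6 m.

597.6 m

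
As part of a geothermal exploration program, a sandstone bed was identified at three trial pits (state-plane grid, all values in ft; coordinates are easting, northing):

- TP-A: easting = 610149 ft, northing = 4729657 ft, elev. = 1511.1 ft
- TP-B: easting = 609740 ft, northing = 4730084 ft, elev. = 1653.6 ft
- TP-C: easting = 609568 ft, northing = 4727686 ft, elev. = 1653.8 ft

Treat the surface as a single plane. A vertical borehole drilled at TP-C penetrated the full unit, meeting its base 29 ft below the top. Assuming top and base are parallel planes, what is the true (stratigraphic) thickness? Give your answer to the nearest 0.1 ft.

27.6 ft

Two edge vectors: TP-A→TP-B = (-409, 427, 142.5), TP-A→TP-C = (-581, -1971, 142.7).
Normal n = (TP-A→TP-B) × (TP-A→TP-C) = (341800.4, -24428.2, 1054226).
So ∂z/∂easting = −n_x/n_z = −0.32422 and ∂z/∂northing = −n_y/n_z = 0.02317.
|∇z| = √(a²+b²) = 0.32505, so dip δ = arctan(0.32505) = 18.01°.
True thickness = vertical thickness × cos δ = 29 × cos 18.01° = 27.6 ft.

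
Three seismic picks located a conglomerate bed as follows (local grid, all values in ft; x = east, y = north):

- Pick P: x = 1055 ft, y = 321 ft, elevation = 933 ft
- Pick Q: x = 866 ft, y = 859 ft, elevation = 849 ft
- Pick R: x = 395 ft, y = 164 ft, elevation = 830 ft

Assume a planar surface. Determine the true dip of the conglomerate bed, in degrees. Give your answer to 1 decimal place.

Two edge vectors: Pick P→Pick Q = (-189, 538, -84), Pick P→Pick R = (-660, -157, -103).
Normal n = (Pick P→Pick Q) × (Pick P→Pick R) = (-68602, 35973, 384753).
So ∂z/∂x = −n_x/n_z = 0.17830 and ∂z/∂y = −n_y/n_z = −0.09350.
Gradient magnitude |∇z| = √(a² + b²) = √(0.03179 + 0.00874) = 0.20133.
True dip = arctan(0.20133) = 11.4°, dipping toward WNW (azimuth ≈ 298°).

11.4°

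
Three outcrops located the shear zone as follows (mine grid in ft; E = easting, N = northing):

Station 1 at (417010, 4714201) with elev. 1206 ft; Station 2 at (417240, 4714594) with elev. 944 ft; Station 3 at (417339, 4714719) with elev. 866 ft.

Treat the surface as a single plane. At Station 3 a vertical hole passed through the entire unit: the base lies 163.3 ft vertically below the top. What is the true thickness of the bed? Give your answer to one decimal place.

Two edge vectors: Station 1→Station 2 = (230, 393, -262), Station 1→Station 3 = (329, 518, -340).
Normal n = (Station 1→Station 2) × (Station 1→Station 3) = (2096, -7998, -10157).
So ∂z/∂E = −n_x/n_z = 0.20636 and ∂z/∂N = −n_y/n_z = −0.78744.
|∇z| = √(a²+b²) = 0.81403, so dip δ = arctan(0.81403) = 39.15°.
True thickness = vertical thickness × cos δ = 163.3 × cos 39.15° = 126.6 ft.

126.6 ft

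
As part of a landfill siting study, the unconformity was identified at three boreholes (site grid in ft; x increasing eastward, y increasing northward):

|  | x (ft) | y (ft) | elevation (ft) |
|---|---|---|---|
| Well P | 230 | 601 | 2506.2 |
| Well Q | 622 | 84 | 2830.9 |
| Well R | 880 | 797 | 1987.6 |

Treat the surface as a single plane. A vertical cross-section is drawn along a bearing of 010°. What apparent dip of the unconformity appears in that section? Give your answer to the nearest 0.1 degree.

47.1°

Two edge vectors: Well P→Well Q = (392, -517, 324.7), Well P→Well R = (650, 196, -518.6).
Normal n = (Well P→Well Q) × (Well P→Well R) = (204475, 414346.2, 412882).
So ∂z/∂x = −n_x/n_z = −0.49524 and ∂z/∂y = −n_y/n_z = −1.00355.
Unit vector along 010° is (sin 10°, cos 10°) = (0.1736, 0.9848).
Slope in that direction = a·(0.1736) + b·(0.9848) = −1.07430.
Apparent dip = arctan|1.07430| = 47.1° (true dip is 48.2°, so apparent ≤ true as expected).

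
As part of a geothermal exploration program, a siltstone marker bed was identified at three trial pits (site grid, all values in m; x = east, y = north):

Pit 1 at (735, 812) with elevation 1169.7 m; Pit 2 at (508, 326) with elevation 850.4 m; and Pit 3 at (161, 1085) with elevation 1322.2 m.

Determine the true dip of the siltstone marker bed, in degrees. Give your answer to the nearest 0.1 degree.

Let the plane be z = a·x + b·y + c.
Pit 2−Pit 1: −227a − 486b = −319.3;  Pit 3−Pit 1: −574a + 273b = 152.5.
Solving gives a = 0.03829, b = 0.63911.
Gradient magnitude |∇z| = √(a² + b²) = √(0.00147 + 0.40846) = 0.64026.
True dip = arctan(0.64026) = 32.6°, dipping toward S (azimuth ≈ 183°).

32.6°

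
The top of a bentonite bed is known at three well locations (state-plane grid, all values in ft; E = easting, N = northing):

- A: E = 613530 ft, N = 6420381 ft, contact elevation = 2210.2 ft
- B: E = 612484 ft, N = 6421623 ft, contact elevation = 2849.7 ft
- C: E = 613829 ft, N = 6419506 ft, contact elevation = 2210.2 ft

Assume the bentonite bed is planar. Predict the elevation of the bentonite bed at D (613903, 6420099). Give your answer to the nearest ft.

1926 ft

Let the plane be z = a·E + b·N + c.
B−A: −1046a + 1242b = 639.5;  C−A: 299a − 875b = 0.
Solving gives a = −1.02881179, b = −0.35155968.
Then c = 2210.2 − a·613530 − b·6420381 = 2890564.21.
At (613903, 6420099): z = −631590.6 − 2257048.0 + 2890564.21 = 1925.6 ft.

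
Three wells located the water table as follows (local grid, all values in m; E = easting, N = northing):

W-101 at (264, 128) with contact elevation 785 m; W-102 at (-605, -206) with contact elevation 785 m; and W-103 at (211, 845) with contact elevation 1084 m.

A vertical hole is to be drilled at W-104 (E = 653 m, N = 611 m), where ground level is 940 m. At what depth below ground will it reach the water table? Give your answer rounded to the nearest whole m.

20 m

Two edge vectors: W-101→W-102 = (-869, -334, 0), W-101→W-103 = (-53, 717, 299).
Normal n = (W-101→W-102) × (W-101→W-103) = (-99866, 259831, -640775).
So ∂z/∂E = −n_x/n_z = −0.15585 and ∂z/∂N = −n_y/n_z = 0.40549.
Intercept c from W-101: 785 + 41.14 − 51.90 = 774.24.
At (653, 611): z_contact = −101.8 + 247.8 + 774.24 = 920.2 m.
Depth below ground = 940 − 920.2 = 20 m.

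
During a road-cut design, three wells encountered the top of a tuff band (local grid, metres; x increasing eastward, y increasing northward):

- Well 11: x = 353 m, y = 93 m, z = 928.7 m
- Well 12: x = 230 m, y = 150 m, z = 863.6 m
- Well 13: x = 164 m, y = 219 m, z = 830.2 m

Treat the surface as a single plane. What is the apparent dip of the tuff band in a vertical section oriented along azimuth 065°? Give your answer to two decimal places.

Let the plane be z = a·x + b·y + c.
Well 12−Well 11: −123a + 57b = −65.1;  Well 13−Well 11: −189a + 126b = −98.5.
Solving gives a = 0.54775, b = 0.03987.
Unit vector along 065° is (sin 65°, cos 65°) = (0.9063, 0.4226).
Slope in that direction = a·(0.9063) + b·(0.4226) = 0.51328.
Apparent dip = arctan|0.51328| = 27.17° (true dip is 28.8°, so apparent ≤ true as expected).

27.17°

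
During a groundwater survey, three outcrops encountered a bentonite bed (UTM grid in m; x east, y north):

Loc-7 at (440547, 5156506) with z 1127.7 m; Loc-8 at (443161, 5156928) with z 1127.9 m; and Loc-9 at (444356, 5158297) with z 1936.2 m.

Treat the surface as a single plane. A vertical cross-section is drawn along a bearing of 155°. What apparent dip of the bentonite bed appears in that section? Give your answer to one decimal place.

Two edge vectors: Loc-7→Loc-8 = (2614, 422, 0.2), Loc-7→Loc-9 = (3809, 1791, 808.5).
Normal n = (Loc-7→Loc-8) × (Loc-7→Loc-9) = (340828.8, -2112657.2, 3074276).
So ∂z/∂x = −n_x/n_z = −0.11086 and ∂z/∂y = −n_y/n_z = 0.68720.
Unit vector along 155° is (sin 155°, cos 155°) = (0.4226, -0.9063).
Slope in that direction = a·(0.4226) + b·(-0.9063) = −0.66967.
Apparent dip = arctan|0.66967| = 33.8° (true dip is 34.8°, so apparent ≤ true as expected).

33.8°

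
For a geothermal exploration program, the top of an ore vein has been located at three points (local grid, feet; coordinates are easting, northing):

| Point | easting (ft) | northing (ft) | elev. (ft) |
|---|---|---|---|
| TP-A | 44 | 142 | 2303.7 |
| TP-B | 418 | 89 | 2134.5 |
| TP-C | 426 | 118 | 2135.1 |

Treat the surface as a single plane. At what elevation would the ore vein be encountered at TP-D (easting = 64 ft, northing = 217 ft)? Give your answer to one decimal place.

2305.6 ft

Let the plane be z = a·easting + b·northing + c.
TP-B−TP-A: 374a − 53b = −169.2;  TP-C−TP-A: 382a − 24b = −168.6.
Solving gives a = −0.43256, b = 0.14002.
Then c = 2303.7 − a·44 − b·142 = 2302.85.
At (64, 217): z = −27.7 + 30.4 + 2302.85 = 2305.6 ft.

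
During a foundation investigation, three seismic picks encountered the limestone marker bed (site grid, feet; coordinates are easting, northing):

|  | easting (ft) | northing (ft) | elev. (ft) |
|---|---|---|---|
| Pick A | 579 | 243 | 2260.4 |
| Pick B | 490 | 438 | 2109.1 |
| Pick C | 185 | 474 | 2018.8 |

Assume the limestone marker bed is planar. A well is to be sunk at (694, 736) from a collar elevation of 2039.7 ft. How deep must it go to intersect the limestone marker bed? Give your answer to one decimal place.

88.3 ft

Two edge vectors: Pick A→Pick B = (-89, 195, -151.3), Pick A→Pick C = (-394, 231, -241.6).
Normal n = (Pick A→Pick B) × (Pick A→Pick C) = (-12161.7, 38109.8, 56271).
So ∂z/∂easting = −n_x/n_z = 0.21613 and ∂z/∂northing = −n_y/n_z = −0.67725.
Intercept c from Pick A: 2260.4 − 125.14 + 164.57 = 2299.84.
At (694, 736): z_contact = 149.99 − 498.46 + 2299.84 = 1951.37 ft.
Depth below ground = 2039.7 − 1951.37 = 88.3 ft.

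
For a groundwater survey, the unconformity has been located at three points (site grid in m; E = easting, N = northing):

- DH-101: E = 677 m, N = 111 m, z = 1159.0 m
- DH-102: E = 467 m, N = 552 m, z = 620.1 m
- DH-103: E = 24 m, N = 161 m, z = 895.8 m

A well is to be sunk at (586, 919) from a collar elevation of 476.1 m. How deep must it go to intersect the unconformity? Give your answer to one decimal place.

210.1 m

Two edge vectors: DH-101→DH-102 = (-210, 441, -538.9), DH-101→DH-103 = (-653, 50, -263.2).
Normal n = (DH-101→DH-102) × (DH-101→DH-103) = (-89126.2, 296629.7, 277473).
So ∂z/∂E = −n_x/n_z = 0.32121 and ∂z/∂N = −n_y/n_z = −1.06904.
Intercept c from DH-101: 1159 − 217.46 + 118.66 = 1060.21.
At (586, 919): z_contact = 188.23 − 982.45 + 1060.21 = 265.99 m.
Depth below ground = 476.1 − 265.99 = 210.1 m.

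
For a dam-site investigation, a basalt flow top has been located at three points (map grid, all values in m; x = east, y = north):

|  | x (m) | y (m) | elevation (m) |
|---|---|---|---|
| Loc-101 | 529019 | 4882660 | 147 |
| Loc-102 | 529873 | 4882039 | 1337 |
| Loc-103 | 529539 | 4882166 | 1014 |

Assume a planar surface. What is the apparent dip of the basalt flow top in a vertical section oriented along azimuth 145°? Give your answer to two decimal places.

Two edge vectors: Loc-101→Loc-102 = (854, -621, 1190), Loc-101→Loc-103 = (520, -494, 867).
Normal n = (Loc-101→Loc-102) × (Loc-101→Loc-103) = (49453, -121618, -98956).
So ∂z/∂x = −n_x/n_z = 0.49975 and ∂z/∂y = −n_y/n_z = −1.22901.
Unit vector along 145° is (sin 145°, cos 145°) = (0.5736, -0.8192).
Slope in that direction = a·(0.5736) + b·(-0.8192) = 1.29339.
Apparent dip = arctan|1.29339| = 52.29° (true dip is 53.0°, so apparent ≤ true as expected).

52.29°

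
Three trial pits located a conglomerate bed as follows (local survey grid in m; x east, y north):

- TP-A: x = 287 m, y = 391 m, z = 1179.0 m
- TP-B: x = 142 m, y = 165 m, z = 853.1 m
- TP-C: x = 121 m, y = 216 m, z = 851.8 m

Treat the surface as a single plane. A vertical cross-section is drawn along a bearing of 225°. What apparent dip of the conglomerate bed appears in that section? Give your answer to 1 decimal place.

Two edge vectors: TP-A→TP-B = (-145, -226, -325.9), TP-A→TP-C = (-166, -175, -327.2).
Normal n = (TP-A→TP-B) × (TP-A→TP-C) = (16914.7, 6655.4, -12141).
So ∂z/∂x = −n_x/n_z = 1.39319 and ∂z/∂y = −n_y/n_z = 0.54818.
Unit vector along 225° is (sin 225°, cos 225°) = (-0.7071, -0.7071).
Slope in that direction = a·(-0.7071) + b·(-0.7071) = −1.37275.
Apparent dip = arctan|1.37275| = 53.9° (true dip is 56.3°, so apparent ≤ true as expected).

53.9°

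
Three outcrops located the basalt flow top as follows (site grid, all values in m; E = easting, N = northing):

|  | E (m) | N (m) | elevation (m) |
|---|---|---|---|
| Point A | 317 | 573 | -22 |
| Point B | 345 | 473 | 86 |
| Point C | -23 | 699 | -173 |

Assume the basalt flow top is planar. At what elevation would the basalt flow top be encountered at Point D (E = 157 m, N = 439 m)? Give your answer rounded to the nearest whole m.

113 m

Two edge vectors: Point A→Point B = (28, -100, 108), Point A→Point C = (-340, 126, -151).
Normal n = (Point A→Point B) × (Point A→Point C) = (1492, -32492, -30472).
So ∂z/∂E = −n_x/n_z = 0.04896 and ∂z/∂N = −n_y/n_z = −1.06629.
Intercept c from Point A: -22 − 15.52 + 610.98 = 573.46.
At (157, 439): z = 7.7 − 468.1 + 573.46 = 113.0 m.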